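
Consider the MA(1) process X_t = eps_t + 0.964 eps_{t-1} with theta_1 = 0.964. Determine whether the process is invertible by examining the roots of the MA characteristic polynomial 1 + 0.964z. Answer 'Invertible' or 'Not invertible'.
\text{Invertible}

The MA(q) characteristic polynomial is P(z) = 1 + 0.964z.
Invertibility requires all roots to lie outside the unit circle, i.e. |z| > 1 for every root.
This is linear in z: 1 + (0.964) z = 0  =>  z = -1/(0.964) = -1.037344,  |z| = 1.037344.
Moduli of all roots: 1.0373.
All moduli strictly greater than 1? Yes.
Verdict: Invertible.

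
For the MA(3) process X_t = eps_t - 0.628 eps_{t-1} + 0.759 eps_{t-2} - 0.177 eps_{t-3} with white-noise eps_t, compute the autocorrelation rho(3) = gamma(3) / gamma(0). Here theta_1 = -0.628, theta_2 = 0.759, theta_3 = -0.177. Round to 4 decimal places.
\rho(3) = -0.0884

For an MA(q) process with theta_0 = 1, the autocovariance is
  gamma(k) = sigma^2 * sum_{i=0..q-k} theta_i * theta_{i+k},
and rho(k) = gamma(k) / gamma(0). Sigma^2 cancels.
  numerator   = (1)*(-0.177) = -0.177.
  denominator = (1)^2 + (-0.628)^2 + (0.759)^2 + (-0.177)^2 = 2.001794.
  rho(3) = -0.177 / 2.001794 = -0.0884.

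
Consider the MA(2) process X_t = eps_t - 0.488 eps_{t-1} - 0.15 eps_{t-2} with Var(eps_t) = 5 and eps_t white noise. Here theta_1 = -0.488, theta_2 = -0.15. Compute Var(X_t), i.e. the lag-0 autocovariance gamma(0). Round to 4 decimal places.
\gamma(0) = 6.3032

For an MA(q) process X_t = eps_t + sum_i theta_i eps_{t-i} with
Var(eps_t) = sigma^2, the variance is
  gamma(0) = sigma^2 * (1 + sum_i theta_i^2).
  sum_i theta_i^2 = (-0.488)^2 + (-0.15)^2 = 0.238144 + 0.0225 = 0.260644.
  gamma(0) = 5 * (1 + 0.260644) = 5 * 1.260644 = 6.30322, which rounds to 6.3032.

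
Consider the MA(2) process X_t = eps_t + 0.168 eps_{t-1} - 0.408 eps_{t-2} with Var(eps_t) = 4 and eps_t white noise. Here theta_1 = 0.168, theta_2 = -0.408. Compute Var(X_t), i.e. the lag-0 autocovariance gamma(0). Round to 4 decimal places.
\gamma(0) = 4.7788

For an MA(q) process X_t = eps_t + sum_i theta_i eps_{t-i} with
Var(eps_t) = sigma^2, the variance is
  gamma(0) = sigma^2 * (1 + sum_i theta_i^2).
  sum_i theta_i^2 = (0.168)^2 + (-0.408)^2 = 0.028224 + 0.166464 = 0.194688.
  gamma(0) = 4 * (1 + 0.194688) = 4 * 1.194688 = 4.778752, which rounds to 4.7788.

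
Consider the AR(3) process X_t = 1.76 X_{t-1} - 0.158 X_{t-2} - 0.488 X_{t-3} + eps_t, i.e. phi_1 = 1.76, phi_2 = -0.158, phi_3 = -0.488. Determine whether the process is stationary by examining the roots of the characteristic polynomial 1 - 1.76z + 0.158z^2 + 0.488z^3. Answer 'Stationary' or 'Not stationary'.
\text{Not stationary}

The AR(p) characteristic polynomial is P(z) = 1 - 1.76z + 0.158z^2 + 0.488z^3.
Stationarity requires all roots to lie outside the unit circle, i.e. |z| > 1 for every root.
Degree 3: look for a simple real root z0 first, then factor out (1 - z/z0) and solve the remaining quadratic.
Testing z0 = 1.25: P(1.25) = 1 + (-1.76)(1.25) + (0.158)(1.25)^2 + (0.488)(1.25)^3
  = 1 + (-2.2) + (0.246875) + (0.953125) = 0.  So z_0 = 1.25 is a root, |z_0| = 1.25.
Divide out the factor (1 - 0.8 z) = (1 - z/z0) (since 1/z0 = 0.8):
  P(z) = (1 - 0.8 z)(1 + (-0.96) z + (-0.61) z^2)
  [check: z-coef -0.96 - (0.8) = -1.76; z^2-coef -0.61 - (0.8)(-0.96) = 0.158; z^3-coef -(0.8)(-0.61) = 0.488.]
Remaining roots from the quadratic factor 1 + (-0.96) z + (-0.61) z^2:
  Set 1 + (-0.96) z + (-0.61) z^2 = 0, i.e. a z^2 + b z + c = 0 with a = -0.61, b = -0.96, c = 1.
  Discriminant D = b^2 - 4ac = (-0.96)^2 - 4*(-0.61)*1 = 0.9216 - (-2.44) = 3.3616.
  D >= 0, so the roots are real: z = (-b +/- sqrt(D)) / (2a) = (0.96 +/- 1.833467) / (-1.22).
    z_1 = (0.96 + 1.833467) / (-1.22) = -2.2897,   |z_1| = 2.2897.
    z_2 = (0.96 - 1.833467) / (-1.22) = 0.716,   |z_2| = 0.716.
Moduli of all roots: 1.2500, 2.2897, 0.7160.
All moduli strictly greater than 1? No.
Verdict: Not stationary.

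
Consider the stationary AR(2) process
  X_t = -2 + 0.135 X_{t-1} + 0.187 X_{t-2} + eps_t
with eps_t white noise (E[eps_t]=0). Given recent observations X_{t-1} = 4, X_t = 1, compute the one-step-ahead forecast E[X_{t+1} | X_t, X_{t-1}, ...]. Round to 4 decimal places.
E[X_{t+1} \mid \mathcal F_t] = -1.1170

For an AR(p) model X_t = c + sum_i phi_i X_{t-i} + eps_t, the
one-step-ahead conditional mean is
  E[X_{t+1} | X_t, ...] = c + sum_i phi_i X_{t+1-i}.
Substitute known values:
  E[X_{t+1} | ...] = -2 + (0.135) * (1) + (0.187) * (4)
                   = -1.1170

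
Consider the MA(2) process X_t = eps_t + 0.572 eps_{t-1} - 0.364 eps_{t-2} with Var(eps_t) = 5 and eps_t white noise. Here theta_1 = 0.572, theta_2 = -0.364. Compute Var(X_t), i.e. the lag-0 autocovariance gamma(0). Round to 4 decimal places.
\gamma(0) = 7.2984

For an MA(q) process X_t = eps_t + sum_i theta_i eps_{t-i} with
Var(eps_t) = sigma^2, the variance is
  gamma(0) = sigma^2 * (1 + sum_i theta_i^2).
  sum_i theta_i^2 = (0.572)^2 + (-0.364)^2 = 0.327184 + 0.132496 = 0.45968.
  gamma(0) = 5 * (1 + 0.45968) = 5 * 1.45968 = 7.2984.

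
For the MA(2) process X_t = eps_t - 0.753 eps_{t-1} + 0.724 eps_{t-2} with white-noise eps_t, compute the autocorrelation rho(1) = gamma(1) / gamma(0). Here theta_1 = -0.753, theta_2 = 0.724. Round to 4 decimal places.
\rho(1) = -0.6208

For an MA(q) process with theta_0 = 1, the autocovariance is
  gamma(k) = sigma^2 * sum_{i=0..q-k} theta_i * theta_{i+k},
and rho(k) = gamma(k) / gamma(0). Sigma^2 cancels.
  numerator   = (1)*(-0.753) + (-0.753)*(0.724) = -1.298172.
  denominator = (1)^2 + (-0.753)^2 + (0.724)^2 = 2.091185.
  rho(1) = -1.298172 / 2.091185 = -0.6208.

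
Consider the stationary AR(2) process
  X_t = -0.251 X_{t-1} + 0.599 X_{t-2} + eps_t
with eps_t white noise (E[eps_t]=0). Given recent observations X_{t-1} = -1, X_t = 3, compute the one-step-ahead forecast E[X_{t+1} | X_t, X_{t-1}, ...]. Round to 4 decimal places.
E[X_{t+1} \mid \mathcal F_t] = -1.3520

For an AR(p) model X_t = c + sum_i phi_i X_{t-i} + eps_t, the
one-step-ahead conditional mean is
  E[X_{t+1} | X_t, ...] = c + sum_i phi_i X_{t+1-i}.
Substitute known values:
  E[X_{t+1} | ...] = (-0.251) * (3) + (0.599) * (-1)
                   = -1.3520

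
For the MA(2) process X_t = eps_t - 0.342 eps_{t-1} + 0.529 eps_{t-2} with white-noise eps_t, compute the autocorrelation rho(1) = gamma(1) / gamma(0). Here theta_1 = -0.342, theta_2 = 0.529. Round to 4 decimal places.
\rho(1) = -0.3744

For an MA(q) process with theta_0 = 1, the autocovariance is
  gamma(k) = sigma^2 * sum_{i=0..q-k} theta_i * theta_{i+k},
and rho(k) = gamma(k) / gamma(0). Sigma^2 cancels.
  numerator   = (1)*(-0.342) + (-0.342)*(0.529) = -0.522918.
  denominator = (1)^2 + (-0.342)^2 + (0.529)^2 = 1.396805.
  rho(1) = -0.522918 / 1.396805 = -0.3744.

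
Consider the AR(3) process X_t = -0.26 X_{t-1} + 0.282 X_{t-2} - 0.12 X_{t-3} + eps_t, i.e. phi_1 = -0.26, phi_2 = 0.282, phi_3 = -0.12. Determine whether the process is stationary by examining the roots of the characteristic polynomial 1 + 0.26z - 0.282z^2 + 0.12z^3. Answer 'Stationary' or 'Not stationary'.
\text{Stationary}

The AR(p) characteristic polynomial is P(z) = 1 + 0.26z - 0.282z^2 + 0.12z^3.
Stationarity requires all roots to lie outside the unit circle, i.e. |z| > 1 for every root.
Degree 3: look for a simple real root z0 first, then factor out (1 - z/z0) and solve the remaining quadratic.
Testing z0 = -1.25: P(-1.25) = 1 + (0.26)(-1.25) + (-0.282)(-1.25)^2 + (0.12)(-1.25)^3
  = 1 + (-0.325) + (-0.440625) + (-0.234375) = 0.  So z_0 = -1.25 is a root, |z_0| = 1.25.
Divide out the factor (1 + 0.8 z) = (1 - z/z0) (since 1/z0 = -0.8):
  P(z) = (1 + 0.8 z)(1 + (-0.54) z + (0.15) z^2)
  [check: z-coef -0.54 - (-0.8) = 0.26; z^2-coef 0.15 - (-0.8)(-0.54) = -0.282; z^3-coef -(-0.8)(0.15) = 0.12.]
Remaining roots from the quadratic factor 1 + (-0.54) z + (0.15) z^2:
  Set 1 + (-0.54) z + (0.15) z^2 = 0, i.e. a z^2 + b z + c = 0 with a = 0.15, b = -0.54, c = 1.
  Discriminant D = b^2 - 4ac = (-0.54)^2 - 4*(0.15)*1 = 0.2916 - (0.6) = -0.3084.
  D < 0, so the roots are the complex-conjugate pair z = (-b +/- i sqrt(-D)) / (2a) = 1.8 +/- 1.8511i.
  For a conjugate pair |z|^2 = z * conj(z) = (product of roots) = c/a = 1/(0.15) = 6.666667, so |z| = sqrt(6.666667) = 2.582 for both roots.
Moduli of all roots: 1.2500, 2.5820, 2.5820.
All moduli strictly greater than 1? Yes.
Verdict: Stationary.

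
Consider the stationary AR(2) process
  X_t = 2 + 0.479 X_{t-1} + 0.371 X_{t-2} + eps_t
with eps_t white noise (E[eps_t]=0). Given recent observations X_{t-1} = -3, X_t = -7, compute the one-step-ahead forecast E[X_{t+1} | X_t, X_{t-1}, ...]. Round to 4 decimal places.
E[X_{t+1} \mid \mathcal F_t] = -2.4660

For an AR(p) model X_t = c + sum_i phi_i X_{t-i} + eps_t, the
one-step-ahead conditional mean is
  E[X_{t+1} | X_t, ...] = c + sum_i phi_i X_{t+1-i}.
Substitute known values:
  E[X_{t+1} | ...] = 2 + (0.479) * (-7) + (0.371) * (-3)
                   = -2.4660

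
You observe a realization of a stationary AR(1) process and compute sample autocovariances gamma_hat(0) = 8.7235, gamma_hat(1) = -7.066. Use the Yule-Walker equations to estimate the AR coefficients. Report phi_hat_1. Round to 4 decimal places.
\hat\phi_{1} = -0.8100

The Yule-Walker equations for an AR(p) process read, in matrix form,
  Gamma_p phi = r_p,   with   (Gamma_p)_{ij} = gamma(|i - j|),
                       (r_p)_i = gamma(i),   i,j = 1..p.
Substitute the sample gammas (Toeplitz matrix and right-hand side of size 1):
  Gamma_p = [[8.7235]]
  r_p     = [-7.066]
With p = 1 this is the single equation gamma(0) phi_1 = gamma(1):
  phi_hat_1 = gamma(1) / gamma(0) = -7.066 / 8.7235 = -0.8100.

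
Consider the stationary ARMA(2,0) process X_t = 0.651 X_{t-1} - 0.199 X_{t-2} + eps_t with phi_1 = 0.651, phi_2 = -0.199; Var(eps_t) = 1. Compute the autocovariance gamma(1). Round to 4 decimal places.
\gamma(1) = 0.8017

Multiply the model equation by X_{t-k} and take expectations. With theta_0 = psi_0 = 1 and psi_j the MA(infinity) weights, this gives
  gamma(k) - sum_i phi_i gamma(k-i) = c_k,
  c_k = sigma^2 * sum_{j=k..q} theta_j psi_{j-k}   (c_k = 0 for k > q),
using gamma(-m) = gamma(m).
Pure AR (q = 0): c_0 = sigma^2 = 1, c_k = 0 for k >= 1.
Equations for k = 0, 1, 2 (AR order 2, c_2 = 0):
  (E0) gamma(0) = phi_1 gamma(1) + phi_2 gamma(2) + c_0
  (E1) gamma(1) = phi_1 gamma(0) + phi_2 gamma(1) + c_1
  (E2) gamma(2) = phi_1 gamma(1) + phi_2 gamma(0)
From (E1): gamma(1) = A gamma(0) + B with
  A = phi_1 / (1 - phi_2) = 0.651 / 1.199 = 0.542952,   B = c_1 / (1 - phi_2) = 0 / 1.199 = 0.
Insert (E2) into (E0): gamma(0) (1 - phi_2^2) = phi_1 (1 + phi_2) gamma(1) + c_0.
  phi_1 (1 + phi_2) = (0.651)(0.801) = 0.521451,   1 - phi_2^2 = 0.960399.
Replace gamma(1) by A gamma(0) + B and collect gamma(0):
  gamma(0) [0.960399 - (0.521451)(0.542952)] = c_0 = 1
  gamma(0) * 0.677276 = 1
  gamma(0) = 1 / 0.677276 = 1.476503.
  gamma(1) = A gamma(0) = (0.542952)(1.476503) = 0.801671.
Therefore gamma(1) = 0.8017 (to 4 decimal places).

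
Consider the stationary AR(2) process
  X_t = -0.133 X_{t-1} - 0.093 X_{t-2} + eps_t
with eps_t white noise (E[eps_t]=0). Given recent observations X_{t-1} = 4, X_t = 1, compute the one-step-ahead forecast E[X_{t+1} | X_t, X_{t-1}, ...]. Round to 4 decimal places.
E[X_{t+1} \mid \mathcal F_t] = -0.5050

For an AR(p) model X_t = c + sum_i phi_i X_{t-i} + eps_t, the
one-step-ahead conditional mean is
  E[X_{t+1} | X_t, ...] = c + sum_i phi_i X_{t+1-i}.
Substitute known values:
  E[X_{t+1} | ...] = (-0.133) * (1) + (-0.093) * (4)
                   = -0.5050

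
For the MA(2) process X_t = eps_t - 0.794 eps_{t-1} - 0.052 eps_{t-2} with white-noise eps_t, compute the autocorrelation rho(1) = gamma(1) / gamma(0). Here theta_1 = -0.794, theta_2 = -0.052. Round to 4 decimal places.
\rho(1) = -0.4609

For an MA(q) process with theta_0 = 1, the autocovariance is
  gamma(k) = sigma^2 * sum_{i=0..q-k} theta_i * theta_{i+k},
and rho(k) = gamma(k) / gamma(0). Sigma^2 cancels.
  numerator   = (1)*(-0.794) + (-0.794)*(-0.052) = -0.752712.
  denominator = (1)^2 + (-0.794)^2 + (-0.052)^2 = 1.63314.
  rho(1) = -0.752712 / 1.63314 = -0.4609.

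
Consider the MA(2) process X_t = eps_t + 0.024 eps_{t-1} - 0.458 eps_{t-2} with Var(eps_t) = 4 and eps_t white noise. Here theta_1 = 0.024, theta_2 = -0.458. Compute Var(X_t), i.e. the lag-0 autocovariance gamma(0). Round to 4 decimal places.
\gamma(0) = 4.8414

For an MA(q) process X_t = eps_t + sum_i theta_i eps_{t-i} with
Var(eps_t) = sigma^2, the variance is
  gamma(0) = sigma^2 * (1 + sum_i theta_i^2).
  sum_i theta_i^2 = (0.024)^2 + (-0.458)^2 = 0.000576 + 0.209764 = 0.21034.
  gamma(0) = 4 * (1 + 0.21034) = 4 * 1.21034 = 4.84136, which rounds to 4.8414.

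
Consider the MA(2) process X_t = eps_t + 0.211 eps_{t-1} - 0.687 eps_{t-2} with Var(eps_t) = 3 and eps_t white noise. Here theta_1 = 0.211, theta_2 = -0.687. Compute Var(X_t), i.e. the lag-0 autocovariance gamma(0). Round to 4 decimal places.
\gamma(0) = 4.5495

For an MA(q) process X_t = eps_t + sum_i theta_i eps_{t-i} with
Var(eps_t) = sigma^2, the variance is
  gamma(0) = sigma^2 * (1 + sum_i theta_i^2).
  sum_i theta_i^2 = (0.211)^2 + (-0.687)^2 = 0.044521 + 0.471969 = 0.51649.
  gamma(0) = 3 * (1 + 0.51649) = 3 * 1.51649 = 4.54947, which rounds to 4.5495.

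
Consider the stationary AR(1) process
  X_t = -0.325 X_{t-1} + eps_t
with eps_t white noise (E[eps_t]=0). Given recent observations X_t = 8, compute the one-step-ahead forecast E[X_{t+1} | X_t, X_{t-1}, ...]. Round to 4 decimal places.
E[X_{t+1} \mid \mathcal F_t] = -2.6000

For an AR(p) model X_t = c + sum_i phi_i X_{t-i} + eps_t, the
one-step-ahead conditional mean is
  E[X_{t+1} | X_t, ...] = c + sum_i phi_i X_{t+1-i}.
Substitute known values:
  E[X_{t+1} | ...] = (-0.325) * (8)
                   = -2.6000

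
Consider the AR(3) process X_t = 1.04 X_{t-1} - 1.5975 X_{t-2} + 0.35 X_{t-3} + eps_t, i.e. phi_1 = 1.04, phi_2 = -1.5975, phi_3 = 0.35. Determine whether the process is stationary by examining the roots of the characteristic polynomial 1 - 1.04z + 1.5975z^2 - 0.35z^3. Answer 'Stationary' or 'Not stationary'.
\text{Not stationary}

The AR(p) characteristic polynomial is P(z) = 1 - 1.04z + 1.5975z^2 - 0.35z^3.
Stationarity requires all roots to lie outside the unit circle, i.e. |z| > 1 for every root.
Degree 3: look for a simple real root z0 first, then factor out (1 - z/z0) and solve the remaining quadratic.
Testing z0 = 4: P(4) = 1 + (-1.04)(4) + (1.5975)(4)^2 + (-0.35)(4)^3
  = 1 + (-4.16) + (25.56) + (-22.4) = 0.  So z_0 = 4 is a root, |z_0| = 4.
Divide out the factor (1 - 0.25 z) = (1 - z/z0) (since 1/z0 = 0.25):
  P(z) = (1 - 0.25 z)(1 + (-0.79) z + (1.4) z^2)
  [check: z-coef -0.79 - (0.25) = -1.04; z^2-coef 1.4 - (0.25)(-0.79) = 1.5975; z^3-coef -(0.25)(1.4) = -0.35.]
Remaining roots from the quadratic factor 1 + (-0.79) z + (1.4) z^2:
  Set 1 + (-0.79) z + (1.4) z^2 = 0, i.e. a z^2 + b z + c = 0 with a = 1.4, b = -0.79, c = 1.
  Discriminant D = b^2 - 4ac = (-0.79)^2 - 4*(1.4)*1 = 0.6241 - (5.6) = -4.9759.
  D < 0, so the roots are the complex-conjugate pair z = (-b +/- i sqrt(-D)) / (2a) = 0.2821 +/- 0.7967i.
  For a conjugate pair |z|^2 = z * conj(z) = (product of roots) = c/a = 1/(1.4) = 0.714286, so |z| = sqrt(0.714286) = 0.8452 for both roots.
Moduli of all roots: 4.0000, 0.8452, 0.8452.
All moduli strictly greater than 1? No.
Verdict: Not stationary.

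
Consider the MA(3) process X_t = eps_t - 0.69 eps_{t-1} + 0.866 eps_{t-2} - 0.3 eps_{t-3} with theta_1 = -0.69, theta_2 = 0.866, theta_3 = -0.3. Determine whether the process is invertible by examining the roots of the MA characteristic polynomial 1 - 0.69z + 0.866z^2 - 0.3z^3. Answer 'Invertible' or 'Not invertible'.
\text{Invertible}

The MA(q) characteristic polynomial is P(z) = 1 - 0.69z + 0.866z^2 - 0.3z^3.
Invertibility requires all roots to lie outside the unit circle, i.e. |z| > 1 for every root.
Degree 3: look for a simple real root z0 first, then factor out (1 - z/z0) and solve the remaining quadratic.
Testing z0 = 2.5: P(2.5) = 1 + (-0.69)(2.5) + (0.866)(2.5)^2 + (-0.3)(2.5)^3
  = 1 + (-1.725) + (5.4125) + (-4.6875) = 0.  So z_0 = 2.5 is a root, |z_0| = 2.5.
Divide out the factor (1 - 0.4 z) = (1 - z/z0) (since 1/z0 = 0.4):
  P(z) = (1 - 0.4 z)(1 + (-0.29) z + (0.75) z^2)
  [check: z-coef -0.29 - (0.4) = -0.69; z^2-coef 0.75 - (0.4)(-0.29) = 0.866; z^3-coef -(0.4)(0.75) = -0.3.]
Remaining roots from the quadratic factor 1 + (-0.29) z + (0.75) z^2:
  Set 1 + (-0.29) z + (0.75) z^2 = 0, i.e. a z^2 + b z + c = 0 with a = 0.75, b = -0.29, c = 1.
  Discriminant D = b^2 - 4ac = (-0.29)^2 - 4*(0.75)*1 = 0.0841 - (3) = -2.9159.
  D < 0, so the roots are the complex-conjugate pair z = (-b +/- i sqrt(-D)) / (2a) = 0.1933 +/- 1.1384i.
  For a conjugate pair |z|^2 = z * conj(z) = (product of roots) = c/a = 1/(0.75) = 1.333333, so |z| = sqrt(1.333333) = 1.1547 for both roots.
Moduli of all roots: 2.5000, 1.1547, 1.1547.
All moduli strictly greater than 1? Yes.
Verdict: Invertible.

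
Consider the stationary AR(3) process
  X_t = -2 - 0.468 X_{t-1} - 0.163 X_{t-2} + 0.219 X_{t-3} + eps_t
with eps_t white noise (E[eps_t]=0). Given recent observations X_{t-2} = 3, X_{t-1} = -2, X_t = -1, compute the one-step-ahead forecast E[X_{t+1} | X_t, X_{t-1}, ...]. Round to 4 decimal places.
E[X_{t+1} \mid \mathcal F_t] = -0.5490

For an AR(p) model X_t = c + sum_i phi_i X_{t-i} + eps_t, the
one-step-ahead conditional mean is
  E[X_{t+1} | X_t, ...] = c + sum_i phi_i X_{t+1-i}.
Substitute known values:
  E[X_{t+1} | ...] = -2 + (-0.468) * (-1) + (-0.163) * (-2) + (0.219) * (3)
                   = -0.5490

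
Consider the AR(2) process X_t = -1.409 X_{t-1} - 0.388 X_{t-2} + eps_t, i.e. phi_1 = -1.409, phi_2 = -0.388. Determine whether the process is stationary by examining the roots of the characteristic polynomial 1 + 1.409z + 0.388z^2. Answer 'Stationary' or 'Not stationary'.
\text{Not stationary}

The AR(p) characteristic polynomial is P(z) = 1 + 1.409z + 0.388z^2.
Stationarity requires all roots to lie outside the unit circle, i.e. |z| > 1 for every root.
Set 1 + (1.409) z + (0.388) z^2 = 0, i.e. a z^2 + b z + c = 0 with a = 0.388, b = 1.409, c = 1.
Discriminant D = b^2 - 4ac = (1.409)^2 - 4*(0.388)*1 = 1.985281 - (1.552) = 0.433281.
D >= 0, so the roots are real: z = (-b +/- sqrt(D)) / (2a) = (-1.409 +/- 0.658241) / (0.776).
  z_1 = (-1.409 + 0.658241) / (0.776) = -0.9675,   |z_1| = 0.9675.
  z_2 = (-1.409 - 0.658241) / (0.776) = -2.664,   |z_2| = 2.664.
Moduli of all roots: 0.9675, 2.6640.
All moduli strictly greater than 1? No.
Verdict: Not stationary.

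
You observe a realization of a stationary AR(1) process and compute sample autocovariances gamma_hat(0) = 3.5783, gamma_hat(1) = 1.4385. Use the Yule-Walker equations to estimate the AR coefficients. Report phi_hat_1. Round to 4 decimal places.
\hat\phi_{1} = 0.4020

The Yule-Walker equations for an AR(p) process read, in matrix form,
  Gamma_p phi = r_p,   with   (Gamma_p)_{ij} = gamma(|i - j|),
                       (r_p)_i = gamma(i),   i,j = 1..p.
Substitute the sample gammas (Toeplitz matrix and right-hand side of size 1):
  Gamma_p = [[3.5783]]
  r_p     = [1.4385]
With p = 1 this is the single equation gamma(0) phi_1 = gamma(1):
  phi_hat_1 = gamma(1) / gamma(0) = 1.4385 / 3.5783 = 0.4020.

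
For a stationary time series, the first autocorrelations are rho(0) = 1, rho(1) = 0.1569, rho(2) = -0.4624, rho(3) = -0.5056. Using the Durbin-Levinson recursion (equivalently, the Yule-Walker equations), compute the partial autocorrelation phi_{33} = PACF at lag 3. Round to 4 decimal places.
\phi_{33} = -0.4350

The PACF at lag k is phi_{kk}, the last component of the solution
to the Yule-Walker system G_k phi = r_k where
  (G_k)_{ij} = rho(|i - j|), (r_k)_i = rho(i), i,j = 1..k.
Equivalently, Durbin-Levinson gives phi_{kk} iteratively:
  phi_{11} = rho(1)
  phi_{kk} = [rho(k) - sum_{j=1..k-1} phi_{k-1,j} rho(k-j)]
            / [1 - sum_{j=1..k-1} phi_{k-1,j} rho(j)],
  phi_{k,j} = phi_{k-1,j} - phi_{kk} phi_{k-1,k-j},  j = 1..k-1.
Step k = 1:
  phi_11 = rho(1) = 0.1569.
Step k = 2:
  phi_22 = [rho(2) - phi_11 rho(1)] / [1 - phi_11 rho(1)] = [-0.4624 - (0.1569)(0.1569)] / [1 - (0.1569)(0.1569)]
         = -0.48701761 / 0.97538239 = -0.499309.
  Update: phi_21 = phi_11 - phi_22 phi_11 = 0.1569 - (-0.499309)(0.1569) = 0.235242.
Step k = 3:
  phi_33 = [rho(3) - phi_21 rho(2) - phi_22 rho(1)] / [1 - phi_21 rho(1) - phi_22 rho(2)]
    numerator   = -0.5056 - (0.235242)(-0.4624) - (-0.499309)(0.1569) = -0.31848262
    denominator = 1 - (0.235242)(0.1569) - (-0.499309)(-0.4624) = 0.73220991
  phi_33 = -0.31848262 / 0.73220991 = -0.435.
Therefore phi_{33} = -0.4350.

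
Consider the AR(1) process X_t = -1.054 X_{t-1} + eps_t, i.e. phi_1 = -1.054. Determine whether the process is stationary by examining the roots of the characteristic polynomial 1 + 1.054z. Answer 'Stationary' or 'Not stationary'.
\text{Not stationary}

The AR(p) characteristic polynomial is P(z) = 1 + 1.054z.
Stationarity requires all roots to lie outside the unit circle, i.e. |z| > 1 for every root.
This is linear in z: 1 + (1.054) z = 0  =>  z = -1/(1.054) = -0.948767,  |z| = 0.948767.
Moduli of all roots: 0.9488.
All moduli strictly greater than 1? No.
Verdict: Not stationary.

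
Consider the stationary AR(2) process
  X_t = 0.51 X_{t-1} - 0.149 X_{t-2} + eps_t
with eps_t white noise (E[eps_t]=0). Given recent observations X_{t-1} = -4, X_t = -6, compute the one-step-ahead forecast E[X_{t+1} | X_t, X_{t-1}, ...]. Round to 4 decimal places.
E[X_{t+1} \mid \mathcal F_t] = -2.4640

For an AR(p) model X_t = c + sum_i phi_i X_{t-i} + eps_t, the
one-step-ahead conditional mean is
  E[X_{t+1} | X_t, ...] = c + sum_i phi_i X_{t+1-i}.
Substitute known values:
  E[X_{t+1} | ...] = (0.51) * (-6) + (-0.149) * (-4)
                   = -2.4640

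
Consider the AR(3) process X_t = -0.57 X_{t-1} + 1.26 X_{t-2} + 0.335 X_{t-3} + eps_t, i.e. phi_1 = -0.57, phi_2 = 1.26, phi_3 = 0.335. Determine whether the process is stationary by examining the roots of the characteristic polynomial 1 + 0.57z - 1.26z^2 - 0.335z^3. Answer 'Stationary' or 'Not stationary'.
\text{Not stationary}

The AR(p) characteristic polynomial is P(z) = 1 + 0.57z - 1.26z^2 - 0.335z^3.
Stationarity requires all roots to lie outside the unit circle, i.e. |z| > 1 for every root.
Degree 3: look for a simple real root z0 first, then factor out (1 - z/z0) and solve the remaining quadratic.
Testing z0 = -4: P(-4) = 1 + (0.57)(-4) + (-1.26)(-4)^2 + (-0.335)(-4)^3
  = 1 + (-2.28) + (-20.16) + (21.44) = 0.  So z_0 = -4 is a root, |z_0| = 4.
Divide out the factor (1 + 0.25 z) = (1 - z/z0) (since 1/z0 = -0.25):
  P(z) = (1 + 0.25 z)(1 + (0.32) z + (-1.34) z^2)
  [check: z-coef 0.32 - (-0.25) = 0.57; z^2-coef -1.34 - (-0.25)(0.32) = -1.26; z^3-coef -(-0.25)(-1.34) = -0.335.]
Remaining roots from the quadratic factor 1 + (0.32) z + (-1.34) z^2:
  Set 1 + (0.32) z + (-1.34) z^2 = 0, i.e. a z^2 + b z + c = 0 with a = -1.34, b = 0.32, c = 1.
  Discriminant D = b^2 - 4ac = (0.32)^2 - 4*(-1.34)*1 = 0.1024 - (-5.36) = 5.4624.
  D >= 0, so the roots are real: z = (-b +/- sqrt(D)) / (2a) = (-0.32 +/- 2.337178) / (-2.68).
    z_1 = (-0.32 + 2.337178) / (-2.68) = -0.7527,   |z_1| = 0.7527.
    z_2 = (-0.32 - 2.337178) / (-2.68) = 0.9915,   |z_2| = 0.9915.
Moduli of all roots: 4.0000, 0.7527, 0.9915.
All moduli strictly greater than 1? No.
Verdict: Not stationary.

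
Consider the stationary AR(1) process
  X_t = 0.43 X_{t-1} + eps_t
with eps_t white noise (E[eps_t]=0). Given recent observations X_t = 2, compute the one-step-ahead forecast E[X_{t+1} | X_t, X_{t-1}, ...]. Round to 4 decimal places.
E[X_{t+1} \mid \mathcal F_t] = 0.8600

For an AR(p) model X_t = c + sum_i phi_i X_{t-i} + eps_t, the
one-step-ahead conditional mean is
  E[X_{t+1} | X_t, ...] = c + sum_i phi_i X_{t+1-i}.
Substitute known values:
  E[X_{t+1} | ...] = (0.43) * (2)
                   = 0.8600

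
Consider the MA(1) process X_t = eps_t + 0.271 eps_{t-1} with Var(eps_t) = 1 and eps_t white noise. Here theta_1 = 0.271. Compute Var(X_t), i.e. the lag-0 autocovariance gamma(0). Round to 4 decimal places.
\gamma(0) = 1.0734

For an MA(q) process X_t = eps_t + sum_i theta_i eps_{t-i} with
Var(eps_t) = sigma^2, the variance is
  gamma(0) = sigma^2 * (1 + sum_i theta_i^2).
  sum_i theta_i^2 = (0.271)^2 = 0.073441.
  gamma(0) = 1 * (1 + 0.073441) = 1 * 1.073441 = 1.073441, which rounds to 1.0734.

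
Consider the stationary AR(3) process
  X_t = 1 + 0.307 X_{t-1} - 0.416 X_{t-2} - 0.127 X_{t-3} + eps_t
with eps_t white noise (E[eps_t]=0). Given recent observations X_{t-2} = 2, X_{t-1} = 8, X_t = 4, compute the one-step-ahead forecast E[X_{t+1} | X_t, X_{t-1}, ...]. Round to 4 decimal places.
E[X_{t+1} \mid \mathcal F_t] = -1.3540

For an AR(p) model X_t = c + sum_i phi_i X_{t-i} + eps_t, the
one-step-ahead conditional mean is
  E[X_{t+1} | X_t, ...] = c + sum_i phi_i X_{t+1-i}.
Substitute known values:
  E[X_{t+1} | ...] = 1 + (0.307) * (4) + (-0.416) * (8) + (-0.127) * (2)
                   = -1.3540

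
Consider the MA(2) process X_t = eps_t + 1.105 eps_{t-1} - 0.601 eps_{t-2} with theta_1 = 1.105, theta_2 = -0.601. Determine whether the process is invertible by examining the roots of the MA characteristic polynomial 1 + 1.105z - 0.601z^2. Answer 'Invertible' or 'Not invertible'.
\text{Not invertible}

The MA(q) characteristic polynomial is P(z) = 1 + 1.105z - 0.601z^2.
Invertibility requires all roots to lie outside the unit circle, i.e. |z| > 1 for every root.
Set 1 + (1.105) z + (-0.601) z^2 = 0, i.e. a z^2 + b z + c = 0 with a = -0.601, b = 1.105, c = 1.
Discriminant D = b^2 - 4ac = (1.105)^2 - 4*(-0.601)*1 = 1.221025 - (-2.404) = 3.625025.
D >= 0, so the roots are real: z = (-b +/- sqrt(D)) / (2a) = (-1.105 +/- 1.90395) / (-1.202).
  z_1 = (-1.105 + 1.90395) / (-1.202) = -0.6647,   |z_1| = 0.6647.
  z_2 = (-1.105 - 1.90395) / (-1.202) = 2.5033,   |z_2| = 2.5033.
Moduli of all roots: 0.6647, 2.5033.
All moduli strictly greater than 1? No.
Verdict: Not invertible.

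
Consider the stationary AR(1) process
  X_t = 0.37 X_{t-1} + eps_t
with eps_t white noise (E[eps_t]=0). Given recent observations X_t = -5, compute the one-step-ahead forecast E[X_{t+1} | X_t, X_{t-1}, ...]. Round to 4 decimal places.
E[X_{t+1} \mid \mathcal F_t] = -1.8500

For an AR(p) model X_t = c + sum_i phi_i X_{t-i} + eps_t, the
one-step-ahead conditional mean is
  E[X_{t+1} | X_t, ...] = c + sum_i phi_i X_{t+1-i}.
Substitute known values:
  E[X_{t+1} | ...] = (0.37) * (-5)
                   = -1.8500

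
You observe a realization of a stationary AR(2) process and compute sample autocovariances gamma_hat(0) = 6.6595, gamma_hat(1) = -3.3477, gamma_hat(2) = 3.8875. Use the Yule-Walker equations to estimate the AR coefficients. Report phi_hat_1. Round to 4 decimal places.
\hat\phi_{1} = -0.2800

The Yule-Walker equations for an AR(p) process read, in matrix form,
  Gamma_p phi = r_p,   with   (Gamma_p)_{ij} = gamma(|i - j|),
                       (r_p)_i = gamma(i),   i,j = 1..p.
Substitute the sample gammas (Toeplitz matrix and right-hand side of size 2):
  Gamma_p = [[6.6595, -3.3477], [-3.3477, 6.6595]]
  r_p     = [-3.3477, 3.8875]
Written out:
  6.6595 phi_1 - 3.3477 phi_2 = -3.3477
  -3.3477 phi_1 + 6.6595 phi_2 = 3.8875
Solve by Cramer's rule:
  det = gamma(0)^2 - gamma(1)^2 = (6.6595)^2 - (-3.3477)^2 = 44.34894025 - 11.20709529 = 33.14184496
  phi_hat_1 = [gamma(1) gamma(0) - gamma(1) gamma(2)] / det = [(-3.3477)(6.6595) - (-3.3477)(3.8875)] / 33.14184496 = -9.2798244 / 33.14184496 = -0.28
  phi_hat_2 = [gamma(0) gamma(2) - gamma(1)^2] / det = [(6.6595)(3.8875) - (-3.3477)^2] / 33.14184496 = 14.68171096 / 33.14184496 = 0.443
So phi_hat = [-0.2800, 0.4430].
Therefore phi_hat_1 = -0.2800.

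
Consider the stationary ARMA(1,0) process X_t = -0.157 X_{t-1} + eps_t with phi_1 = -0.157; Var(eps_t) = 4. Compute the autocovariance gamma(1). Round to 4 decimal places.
\gamma(1) = -0.6439

Multiply the model equation by X_{t-k} and take expectations. With theta_0 = psi_0 = 1 and psi_j the MA(infinity) weights, this gives
  gamma(k) - sum_i phi_i gamma(k-i) = c_k,
  c_k = sigma^2 * sum_{j=k..q} theta_j psi_{j-k}   (c_k = 0 for k > q),
using gamma(-m) = gamma(m).
Pure AR (q = 0): c_0 = sigma^2 = 4, c_k = 0 for k >= 1.
Equations for k = 0 and k = 1 (AR order 1):
  gamma(0) = phi_1 gamma(1) + c_0
  gamma(1) = phi_1 gamma(0) + c_1
Substituting the second into the first: gamma(0) (1 - phi_1^2) = c_0 + phi_1 c_1, so
  gamma(0) = c_0 / (1 - phi_1^2) = 4 / (1 - (-0.157)^2) = 4 / 0.975351 = 4.101088.
  gamma(1) = phi_1 gamma(0) = (-0.157)(4.101088) = -0.643871.
Therefore gamma(1) = -0.6439 (to 4 decimal places).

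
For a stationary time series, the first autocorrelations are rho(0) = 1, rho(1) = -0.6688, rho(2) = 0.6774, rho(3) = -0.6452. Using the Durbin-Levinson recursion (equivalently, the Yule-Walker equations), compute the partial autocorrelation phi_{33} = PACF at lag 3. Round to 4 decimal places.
\phi_{33} = -0.2240

The PACF at lag k is phi_{kk}, the last component of the solution
to the Yule-Walker system G_k phi = r_k where
  (G_k)_{ij} = rho(|i - j|), (r_k)_i = rho(i), i,j = 1..k.
Equivalently, Durbin-Levinson gives phi_{kk} iteratively:
  phi_{11} = rho(1)
  phi_{kk} = [rho(k) - sum_{j=1..k-1} phi_{k-1,j} rho(k-j)]
            / [1 - sum_{j=1..k-1} phi_{k-1,j} rho(j)],
  phi_{k,j} = phi_{k-1,j} - phi_{kk} phi_{k-1,k-j},  j = 1..k-1.
Step k = 1:
  phi_11 = rho(1) = -0.6688.
Step k = 2:
  phi_22 = [rho(2) - phi_11 rho(1)] / [1 - phi_11 rho(1)] = [0.6774 - (-0.6688)(-0.6688)] / [1 - (-0.6688)(-0.6688)]
         = 0.23010656 / 0.55270656 = 0.416327.
  Update: phi_21 = phi_11 - phi_22 phi_11 = -0.6688 - (0.416327)(-0.6688) = -0.390361.
Step k = 3:
  phi_33 = [rho(3) - phi_21 rho(2) - phi_22 rho(1)] / [1 - phi_21 rho(1) - phi_22 rho(2)]
    numerator   = -0.6452 - (-0.390361)(0.6774) - (0.416327)(-0.6688) = -0.10233034
    denominator = 1 - (-0.390361)(-0.6688) - (0.416327)(0.6774) = 0.45690703
  phi_33 = -0.10233034 / 0.45690703 = -0.224.
Therefore phi_{33} = -0.2240.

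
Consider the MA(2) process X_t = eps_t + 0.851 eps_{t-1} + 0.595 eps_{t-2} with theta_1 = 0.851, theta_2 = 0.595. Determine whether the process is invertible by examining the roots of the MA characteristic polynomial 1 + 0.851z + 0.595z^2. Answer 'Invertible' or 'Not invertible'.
\text{Invertible}

The MA(q) characteristic polynomial is P(z) = 1 + 0.851z + 0.595z^2.
Invertibility requires all roots to lie outside the unit circle, i.e. |z| > 1 for every root.
Set 1 + (0.851) z + (0.595) z^2 = 0, i.e. a z^2 + b z + c = 0 with a = 0.595, b = 0.851, c = 1.
Discriminant D = b^2 - 4ac = (0.851)^2 - 4*(0.595)*1 = 0.724201 - (2.38) = -1.655799.
D < 0, so the roots are the complex-conjugate pair z = (-b +/- i sqrt(-D)) / (2a) = -0.7151 +/- 1.0813i.
For a conjugate pair |z|^2 = z * conj(z) = (product of roots) = c/a = 1/(0.595) = 1.680672, so |z| = sqrt(1.680672) = 1.2964 for both roots.
Moduli of all roots: 1.2964, 1.2964.
All moduli strictly greater than 1? Yes.
Verdict: Invertible.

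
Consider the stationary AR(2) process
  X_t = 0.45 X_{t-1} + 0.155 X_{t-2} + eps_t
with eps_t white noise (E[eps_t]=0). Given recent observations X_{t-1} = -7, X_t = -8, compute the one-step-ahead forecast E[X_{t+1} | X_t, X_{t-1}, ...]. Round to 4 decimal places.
E[X_{t+1} \mid \mathcal F_t] = -4.6850

For an AR(p) model X_t = c + sum_i phi_i X_{t-i} + eps_t, the
one-step-ahead conditional mean is
  E[X_{t+1} | X_t, ...] = c + sum_i phi_i X_{t+1-i}.
Substitute known values:
  E[X_{t+1} | ...] = (0.45) * (-8) + (0.155) * (-7)
                   = -4.6850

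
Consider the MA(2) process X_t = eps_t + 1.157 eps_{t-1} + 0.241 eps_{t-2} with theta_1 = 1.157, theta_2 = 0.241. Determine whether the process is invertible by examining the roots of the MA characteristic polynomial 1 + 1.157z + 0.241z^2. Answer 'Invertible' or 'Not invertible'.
\text{Invertible}

The MA(q) characteristic polynomial is P(z) = 1 + 1.157z + 0.241z^2.
Invertibility requires all roots to lie outside the unit circle, i.e. |z| > 1 for every root.
Set 1 + (1.157) z + (0.241) z^2 = 0, i.e. a z^2 + b z + c = 0 with a = 0.241, b = 1.157, c = 1.
Discriminant D = b^2 - 4ac = (1.157)^2 - 4*(0.241)*1 = 1.338649 - (0.964) = 0.374649.
D >= 0, so the roots are real: z = (-b +/- sqrt(D)) / (2a) = (-1.157 +/- 0.612086) / (0.482).
  z_1 = (-1.157 + 0.612086) / (0.482) = -1.1305,   |z_1| = 1.1305.
  z_2 = (-1.157 - 0.612086) / (0.482) = -3.6703,   |z_2| = 3.6703.
Moduli of all roots: 1.1305, 3.6703.
All moduli strictly greater than 1? Yes.
Verdict: Invertible.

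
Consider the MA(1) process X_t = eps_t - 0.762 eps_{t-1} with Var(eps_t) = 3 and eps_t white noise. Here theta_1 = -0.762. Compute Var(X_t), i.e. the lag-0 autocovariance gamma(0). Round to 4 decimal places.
\gamma(0) = 4.7419

For an MA(q) process X_t = eps_t + sum_i theta_i eps_{t-i} with
Var(eps_t) = sigma^2, the variance is
  gamma(0) = sigma^2 * (1 + sum_i theta_i^2).
  sum_i theta_i^2 = (-0.762)^2 = 0.580644.
  gamma(0) = 3 * (1 + 0.580644) = 3 * 1.580644 = 4.741932, which rounds to 4.7419.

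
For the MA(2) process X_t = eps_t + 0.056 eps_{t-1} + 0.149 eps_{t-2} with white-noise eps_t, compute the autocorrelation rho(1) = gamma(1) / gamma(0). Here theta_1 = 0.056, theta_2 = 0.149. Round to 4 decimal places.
\rho(1) = 0.0628

For an MA(q) process with theta_0 = 1, the autocovariance is
  gamma(k) = sigma^2 * sum_{i=0..q-k} theta_i * theta_{i+k},
and rho(k) = gamma(k) / gamma(0). Sigma^2 cancels.
  numerator   = (1)*(0.056) + (0.056)*(0.149) = 0.064344.
  denominator = (1)^2 + (0.056)^2 + (0.149)^2 = 1.025337.
  rho(1) = 0.064344 / 1.025337 = 0.0628.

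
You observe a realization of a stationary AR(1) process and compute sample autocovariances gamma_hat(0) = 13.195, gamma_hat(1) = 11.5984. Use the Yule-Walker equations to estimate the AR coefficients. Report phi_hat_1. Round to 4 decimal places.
\hat\phi_{1} = 0.8790

The Yule-Walker equations for an AR(p) process read, in matrix form,
  Gamma_p phi = r_p,   with   (Gamma_p)_{ij} = gamma(|i - j|),
                       (r_p)_i = gamma(i),   i,j = 1..p.
Substitute the sample gammas (Toeplitz matrix and right-hand side of size 1):
  Gamma_p = [[13.195]]
  r_p     = [11.5984]
With p = 1 this is the single equation gamma(0) phi_1 = gamma(1):
  phi_hat_1 = gamma(1) / gamma(0) = 11.5984 / 13.195 = 0.8790.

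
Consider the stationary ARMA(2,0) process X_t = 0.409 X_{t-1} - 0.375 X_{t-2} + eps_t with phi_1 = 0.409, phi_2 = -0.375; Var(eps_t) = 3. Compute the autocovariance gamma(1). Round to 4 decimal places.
\gamma(1) = 1.1392

Multiply the model equation by X_{t-k} and take expectations. With theta_0 = psi_0 = 1 and psi_j the MA(infinity) weights, this gives
  gamma(k) - sum_i phi_i gamma(k-i) = c_k,
  c_k = sigma^2 * sum_{j=k..q} theta_j psi_{j-k}   (c_k = 0 for k > q),
using gamma(-m) = gamma(m).
Pure AR (q = 0): c_0 = sigma^2 = 3, c_k = 0 for k >= 1.
Equations for k = 0, 1, 2 (AR order 2, c_2 = 0):
  (E0) gamma(0) = phi_1 gamma(1) + phi_2 gamma(2) + c_0
  (E1) gamma(1) = phi_1 gamma(0) + phi_2 gamma(1) + c_1
  (E2) gamma(2) = phi_1 gamma(1) + phi_2 gamma(0)
From (E1): gamma(1) = A gamma(0) + B with
  A = phi_1 / (1 - phi_2) = 0.409 / 1.375 = 0.297455,   B = c_1 / (1 - phi_2) = 0 / 1.375 = 0.
Insert (E2) into (E0): gamma(0) (1 - phi_2^2) = phi_1 (1 + phi_2) gamma(1) + c_0.
  phi_1 (1 + phi_2) = (0.409)(0.625) = 0.255625,   1 - phi_2^2 = 0.859375.
Replace gamma(1) by A gamma(0) + B and collect gamma(0):
  gamma(0) [0.859375 - (0.255625)(0.297455)] = c_0 = 3
  gamma(0) * 0.783338 = 3
  gamma(0) = 3 / 0.783338 = 3.829764.
  gamma(1) = A gamma(0) = (0.297455)(3.829764) = 1.139181.
Therefore gamma(1) = 1.1392 (to 4 decimal places).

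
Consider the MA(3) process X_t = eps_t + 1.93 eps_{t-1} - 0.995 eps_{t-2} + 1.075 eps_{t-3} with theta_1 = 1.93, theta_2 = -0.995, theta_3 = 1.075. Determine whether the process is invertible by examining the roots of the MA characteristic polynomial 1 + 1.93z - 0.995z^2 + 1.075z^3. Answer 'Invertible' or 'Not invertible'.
\text{Not invertible}

The MA(q) characteristic polynomial is P(z) = 1 + 1.93z - 0.995z^2 + 1.075z^3.
Invertibility requires all roots to lie outside the unit circle, i.e. |z| > 1 for every root.
Degree 3: look for a simple real root z0 first, then factor out (1 - z/z0) and solve the remaining quadratic.
Testing z0 = -0.4: P(-0.4) = 1 + (1.93)(-0.4) + (-0.995)(-0.4)^2 + (1.075)(-0.4)^3
  = 1 + (-0.772) + (-0.1592) + (-0.0688) = 0.  So z_0 = -0.4 is a root, |z_0| = 0.4.
Divide out the factor (1 + 2.5 z) = (1 - z/z0) (since 1/z0 = -2.5):
  P(z) = (1 + 2.5 z)(1 + (-0.57) z + (0.43) z^2)
  [check: z-coef -0.57 - (-2.5) = 1.93; z^2-coef 0.43 - (-2.5)(-0.57) = -0.995; z^3-coef -(-2.5)(0.43) = 1.075.]
Remaining roots from the quadratic factor 1 + (-0.57) z + (0.43) z^2:
  Set 1 + (-0.57) z + (0.43) z^2 = 0, i.e. a z^2 + b z + c = 0 with a = 0.43, b = -0.57, c = 1.
  Discriminant D = b^2 - 4ac = (-0.57)^2 - 4*(0.43)*1 = 0.3249 - (1.72) = -1.3951.
  D < 0, so the roots are the complex-conjugate pair z = (-b +/- i sqrt(-D)) / (2a) = 0.6628 +/- 1.3734i.
  For a conjugate pair |z|^2 = z * conj(z) = (product of roots) = c/a = 1/(0.43) = 2.325581, so |z| = sqrt(2.325581) = 1.525 for both roots.
Moduli of all roots: 0.4000, 1.5250, 1.5250.
All moduli strictly greater than 1? No.
Verdict: Not invertible.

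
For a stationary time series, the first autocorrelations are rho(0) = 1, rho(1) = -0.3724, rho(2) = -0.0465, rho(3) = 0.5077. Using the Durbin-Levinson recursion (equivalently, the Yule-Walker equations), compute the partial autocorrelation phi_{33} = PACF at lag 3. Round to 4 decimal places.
\phi_{33} = 0.4949

The PACF at lag k is phi_{kk}, the last component of the solution
to the Yule-Walker system G_k phi = r_k where
  (G_k)_{ij} = rho(|i - j|), (r_k)_i = rho(i), i,j = 1..k.
Equivalently, Durbin-Levinson gives phi_{kk} iteratively:
  phi_{11} = rho(1)
  phi_{kk} = [rho(k) - sum_{j=1..k-1} phi_{k-1,j} rho(k-j)]
            / [1 - sum_{j=1..k-1} phi_{k-1,j} rho(j)],
  phi_{k,j} = phi_{k-1,j} - phi_{kk} phi_{k-1,k-j},  j = 1..k-1.
Step k = 1:
  phi_11 = rho(1) = -0.3724.
Step k = 2:
  phi_22 = [rho(2) - phi_11 rho(1)] / [1 - phi_11 rho(1)] = [-0.0465 - (-0.3724)(-0.3724)] / [1 - (-0.3724)(-0.3724)]
         = -0.18518176 / 0.86131824 = -0.214998.
  Update: phi_21 = phi_11 - phi_22 phi_11 = -0.3724 - (-0.214998)(-0.3724) = -0.452465.
Step k = 3:
  phi_33 = [rho(3) - phi_21 rho(2) - phi_22 rho(1)] / [1 - phi_21 rho(1) - phi_22 rho(2)]
    numerator   = 0.5077 - (-0.452465)(-0.0465) - (-0.214998)(-0.3724) = 0.40659508
    denominator = 1 - (-0.452465)(-0.3724) - (-0.214998)(-0.0465) = 0.82150452
  phi_33 = 0.40659508 / 0.82150452 = 0.4949.
Therefore phi_{33} = 0.4949.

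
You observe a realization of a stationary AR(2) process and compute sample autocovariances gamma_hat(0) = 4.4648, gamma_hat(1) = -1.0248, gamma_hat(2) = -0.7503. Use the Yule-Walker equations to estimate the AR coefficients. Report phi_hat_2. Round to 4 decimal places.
\hat\phi_{2} = -0.2330

The Yule-Walker equations for an AR(p) process read, in matrix form,
  Gamma_p phi = r_p,   with   (Gamma_p)_{ij} = gamma(|i - j|),
                       (r_p)_i = gamma(i),   i,j = 1..p.
Substitute the sample gammas (Toeplitz matrix and right-hand side of size 2):
  Gamma_p = [[4.4648, -1.0248], [-1.0248, 4.4648]]
  r_p     = [-1.0248, -0.7503]
Written out:
  4.4648 phi_1 - 1.0248 phi_2 = -1.0248
  -1.0248 phi_1 + 4.4648 phi_2 = -0.7503
Solve by Cramer's rule:
  det = gamma(0)^2 - gamma(1)^2 = (4.4648)^2 - (-1.0248)^2 = 19.93443904 - 1.05021504 = 18.884224
  phi_hat_1 = [gamma(1) gamma(0) - gamma(1) gamma(2)] / det = [(-1.0248)(4.4648) - (-1.0248)(-0.7503)] / 18.884224 = -5.34443448 / 18.884224 = -0.283
  phi_hat_2 = [gamma(0) gamma(2) - gamma(1)^2] / det = [(4.4648)(-0.7503) - (-1.0248)^2] / 18.884224 = -4.40015448 / 18.884224 = -0.233
So phi_hat = [-0.2830, -0.2330].
Therefore phi_hat_2 = -0.2330.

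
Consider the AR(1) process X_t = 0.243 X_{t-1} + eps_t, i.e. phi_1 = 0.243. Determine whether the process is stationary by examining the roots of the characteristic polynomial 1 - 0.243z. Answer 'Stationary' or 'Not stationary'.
\text{Stationary}

The AR(p) characteristic polynomial is P(z) = 1 - 0.243z.
Stationarity requires all roots to lie outside the unit circle, i.e. |z| > 1 for every root.
This is linear in z: 1 + (-0.243) z = 0  =>  z = -1/(-0.243) = 4.115226,  |z| = 4.115226.
Moduli of all roots: 4.1152.
All moduli strictly greater than 1? Yes.
Verdict: Stationary.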